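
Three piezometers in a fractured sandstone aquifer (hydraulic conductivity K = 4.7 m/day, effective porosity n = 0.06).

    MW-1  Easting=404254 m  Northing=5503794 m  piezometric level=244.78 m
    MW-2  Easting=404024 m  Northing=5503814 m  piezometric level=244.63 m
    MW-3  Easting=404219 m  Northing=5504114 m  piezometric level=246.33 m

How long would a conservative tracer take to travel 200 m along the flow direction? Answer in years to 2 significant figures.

1.4 years

With h = a·x + b·y + c and MW-1 as origin, the differences give:
  (-230)·a + 20·b = -0.15
  (-35)·a + 320·b = +1.55
Eliminate b (×320 and ×20, subtract): -72900·a = -79.000 → a = ∂h/∂x = +0.001084
Back-substitute: b = ∂h/∂y = +0.004962.
|∇h| = √(0.001084² + 0.004962²) = 0.005079
Seepage velocity v = K·i/n = 4.7 × 0.005079 / 0.06 = 0.3979 m/day.
t = 200 / 0.3979 = 502.6 days = 1.38 years.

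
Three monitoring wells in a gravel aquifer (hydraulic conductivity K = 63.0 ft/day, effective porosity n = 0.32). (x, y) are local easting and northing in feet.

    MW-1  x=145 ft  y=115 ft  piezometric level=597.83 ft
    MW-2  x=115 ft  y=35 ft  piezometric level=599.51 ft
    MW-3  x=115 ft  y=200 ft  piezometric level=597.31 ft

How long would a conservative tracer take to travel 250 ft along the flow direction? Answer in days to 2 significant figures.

Taking MW-1 as reference: MW-2−MW-1 = (-30, -80, +1.68); MW-3−MW-1 = (-30, 85, -0.52).
Determinant of the coordinate differences = (-30)·85 − (-30)·(-80) = -4950.
∂h/∂x = [(+1.68)·85 − (-0.52)·(-80)] / -4950 = -0.02044
∂h/∂y = [(-30)·(-0.52) − (-30)·(+1.68)] / -4950 = -0.01333
|∇h| = √(-0.02044² + -0.01333²) = 0.0244
Seepage velocity v = K·i/n = 63.0 × 0.0244 / 0.32 = 4.804 ft/day.
t = 250 / 4.804 = 52.04 days.

52 days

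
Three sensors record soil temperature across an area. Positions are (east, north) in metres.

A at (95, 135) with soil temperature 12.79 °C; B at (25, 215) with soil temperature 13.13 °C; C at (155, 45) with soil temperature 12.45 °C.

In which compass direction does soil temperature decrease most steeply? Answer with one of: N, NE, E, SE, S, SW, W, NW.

Taking A as reference: B−A = (-70, 80, +0.34); C−A = (60, -90, -0.34).
Determinant of the coordinate differences = (-70)·(-90) − 60·80 = 1500.
∂T/∂x = [(+0.34)·(-90) − (-0.34)·80] / 1500 = -0.002267
∂T/∂y = [(-70)·(-0.34) − 60·(+0.34)] / 1500 = +0.002267
Steepest decrease is along −∇f = (+0.002267 E, -0.002267 N) → southeast.

SE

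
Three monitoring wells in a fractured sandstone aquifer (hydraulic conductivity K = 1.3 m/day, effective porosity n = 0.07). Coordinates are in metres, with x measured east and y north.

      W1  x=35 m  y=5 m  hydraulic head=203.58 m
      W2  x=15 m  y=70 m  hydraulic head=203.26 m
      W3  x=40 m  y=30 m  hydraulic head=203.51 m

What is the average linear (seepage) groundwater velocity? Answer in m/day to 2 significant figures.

0.10 m/day

Taking W1 as reference: W2−W1 = (-20, 65, -0.32); W3−W1 = (5, 25, -0.07).
Solve a·Δx + b·Δy = Δh: det = (-20)·25 − 5·65 = -825.
∂h/∂x = [(-0.32)·25 − (-0.07)·65] / -825 = +0.004182
∂h/∂y = [(-20)·(-0.07) − 5·(-0.32)] / -825 = -0.003636
|∇h| = √(0.004182² + -0.003636²) = 0.005542
Seepage velocity v = K·i/n = 1.3 × 0.005542 / 0.07 = 0.1029 m/day.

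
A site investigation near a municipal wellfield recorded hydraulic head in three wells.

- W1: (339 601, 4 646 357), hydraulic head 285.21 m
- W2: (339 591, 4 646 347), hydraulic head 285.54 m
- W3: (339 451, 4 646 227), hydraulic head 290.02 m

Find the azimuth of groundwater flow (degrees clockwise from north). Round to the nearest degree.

075°

Differences from W1: to W2 (Δx, Δy, Δh) = (-10, -10, +0.33); to W3 = (-150, -130, +4.81).
Solve a·Δx + b·Δy = Δh: det = (-10)·(-130) − (-150)·(-10) = -200.
∂h/∂x = [(+0.33)·(-130) − (+4.81)·(-10)] / -200 = -0.02600
∂h/∂y = [(-10)·(+4.81) − (-150)·(+0.33)] / -200 = -0.007000
Flow direction (−∇h) has components (+0.02600 E, +0.007000 N).
Azimuth = atan2(E, N) = atan2(+0.02600, +0.007000) = 74.9° ≈ 075°.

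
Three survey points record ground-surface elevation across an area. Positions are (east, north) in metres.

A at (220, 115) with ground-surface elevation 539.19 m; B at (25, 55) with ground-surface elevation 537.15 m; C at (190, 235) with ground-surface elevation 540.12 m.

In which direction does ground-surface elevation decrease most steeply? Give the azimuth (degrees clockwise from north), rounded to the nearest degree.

Taking A as reference: B−A = (-195, -60, -2.04); C−A = (-30, 120, +0.93).
Solve a·Δx + b·Δy = Δz: det = (-195)·120 − (-30)·(-60) = -25200.
∂z/∂x = [(-2.04)·120 − (+0.93)·(-60)] / -25200 = +0.007500
∂z/∂y = [(-195)·(+0.93) − (-30)·(-2.04)] / -25200 = +0.009625
Steepest decrease is along −∇f: components (-0.007500 E, -0.009625 N).
Azimuth = atan2(-0.007500, -0.009625) = 217.9° ≈ 218°.

218°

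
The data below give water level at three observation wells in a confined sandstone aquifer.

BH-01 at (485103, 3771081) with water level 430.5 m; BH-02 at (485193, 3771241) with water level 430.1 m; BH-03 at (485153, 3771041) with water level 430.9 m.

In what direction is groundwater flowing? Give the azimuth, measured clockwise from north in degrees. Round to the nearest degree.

319°

Differences from BH-01: to BH-02 (Δx, Δy, Δh) = (90, 160, -0.4); to BH-03 = (50, -40, +0.4).
Solve a·Δx + b·Δy = Δh: det = 90·(-40) − 50·160 = -11600.
∂h/∂x = [(-0.4)·(-40) − (+0.4)·160] / -11600 = +0.004138
∂h/∂y = [90·(+0.4) − 50·(-0.4)] / -11600 = -0.004828
Flow direction (−∇h) has components (-0.004138 E, +0.004828 N).
Azimuth = atan2(E, N) = atan2(-0.004138, +0.004828) = 319.4° ≈ 319°.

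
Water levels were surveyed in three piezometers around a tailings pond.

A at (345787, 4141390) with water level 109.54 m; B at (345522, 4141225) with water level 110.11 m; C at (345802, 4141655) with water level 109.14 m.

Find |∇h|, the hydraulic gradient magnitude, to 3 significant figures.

0.00191

Differences from A: to B (Δx, Δy, Δh) = (-265, -165, +0.57); to C = (15, 265, -0.40).
Determinant of the coordinate differences = (-265)·265 − 15·(-165) = -67750.
∂h/∂x = [(+0.57)·265 − (-0.40)·(-165)] / -67750 = -0.001255
∂h/∂y = [(-265)·(-0.40) − 15·(+0.57)] / -67750 = -0.001438
|∇h| = √(-0.001255² + -0.001438²) = 0.001909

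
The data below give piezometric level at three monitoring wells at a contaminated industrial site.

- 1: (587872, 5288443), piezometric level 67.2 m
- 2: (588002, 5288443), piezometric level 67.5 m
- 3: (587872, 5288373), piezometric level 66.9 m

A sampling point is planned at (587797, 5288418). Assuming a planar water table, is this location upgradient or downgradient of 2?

downgradient

∂h/∂x = (67.5 − 67.2) / (588002 − 587872) = +0.002308
∂h/∂y = (66.9 − 67.2) / (5288373 − 5288443) = +0.004286
Head at (587797, 5288418) = 67.2 + (+0.002308)·(-75) + (+0.004286)·(-25) = 66.92 m.
That is lower than the 67.5 m at 2, so the point is downgradient.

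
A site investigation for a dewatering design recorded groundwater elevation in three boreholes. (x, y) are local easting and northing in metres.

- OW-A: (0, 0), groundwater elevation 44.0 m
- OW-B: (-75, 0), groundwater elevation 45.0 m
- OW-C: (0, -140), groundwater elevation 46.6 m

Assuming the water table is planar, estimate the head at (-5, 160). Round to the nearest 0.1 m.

∂h/∂x = (45.0 − 44.0) / (-75 − 0) = -0.01333
∂h/∂y = (46.6 − 44.0) / (-140 − 0) = -0.01857
h(-5, 160) = 44.0 + (-0.01333)·(-5) + (-0.01857)·(160) = 44.0 +0.067 -2.971 = 41.095 m.

41.1 m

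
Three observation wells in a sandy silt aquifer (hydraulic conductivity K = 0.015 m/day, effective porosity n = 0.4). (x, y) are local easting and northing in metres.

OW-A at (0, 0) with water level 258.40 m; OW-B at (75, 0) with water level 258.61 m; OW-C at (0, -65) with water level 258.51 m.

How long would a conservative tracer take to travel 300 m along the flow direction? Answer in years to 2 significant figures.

∂h/∂x = (258.61 − 258.40) / (75 − 0) = +0.002800
∂h/∂y = (258.51 − 258.40) / (-65 − 0) = -0.001692
|∇h| = √(0.002800² + -0.001692²) = 0.003272
Seepage velocity v = K·i/n = 0.015 × 0.003272 / 0.4 = 0.0001227 m/day.
t = 300 / 0.0001227 = 2.445e+06 days = 6.69e+03 years.

6700 years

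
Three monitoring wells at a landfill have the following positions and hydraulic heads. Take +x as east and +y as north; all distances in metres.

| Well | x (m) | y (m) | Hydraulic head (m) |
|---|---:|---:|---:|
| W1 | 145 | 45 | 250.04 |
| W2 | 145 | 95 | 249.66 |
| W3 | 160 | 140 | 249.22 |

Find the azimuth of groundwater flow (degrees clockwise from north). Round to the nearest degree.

041°

With h = a·x + b·y + c and W1 as origin, the differences give:
  0·a + 50·b = -0.38
  15·a + 95·b = -0.82
Eliminate b (×95 and ×50, subtract): -750·a = 4.900 → a = ∂h/∂x = -0.006533
Back-substitute: b = ∂h/∂y = -0.007600.
Flow direction (−∇h) has components (+0.006533 E, +0.007600 N).
Azimuth = atan2(E, N) = atan2(+0.006533, +0.007600) = 40.7° ≈ 041°.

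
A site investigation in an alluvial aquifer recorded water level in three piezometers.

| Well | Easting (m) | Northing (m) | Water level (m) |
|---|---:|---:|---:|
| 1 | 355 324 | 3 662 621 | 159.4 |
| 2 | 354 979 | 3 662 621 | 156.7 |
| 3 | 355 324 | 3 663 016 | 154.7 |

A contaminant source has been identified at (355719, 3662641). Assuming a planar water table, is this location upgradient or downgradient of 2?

∂h/∂x = (156.7 − 159.4) / (354979 − 355324) = +0.007826
∂h/∂y = (154.7 − 159.4) / (3663016 − 3662621) = -0.01190
Head at (355719, 3662641) = 159.4 + (+0.007826)·(395) + (-0.01190)·(20) = 162.25 m.
That is higher than the 156.7 m at 2, so the point is upgradient.

upgradient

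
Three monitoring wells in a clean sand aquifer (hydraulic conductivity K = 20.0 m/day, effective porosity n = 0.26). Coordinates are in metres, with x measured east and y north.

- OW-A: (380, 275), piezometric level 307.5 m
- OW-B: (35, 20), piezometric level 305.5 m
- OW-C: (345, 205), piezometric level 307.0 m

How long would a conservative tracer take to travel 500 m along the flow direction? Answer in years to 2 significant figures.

Differences from OW-A: to OW-B (Δx, Δy, Δh) = (-345, -255, -2.0); to OW-C = (-35, -70, -0.5).
Solve a·Δx + b·Δy = Δh: det = (-345)·(-70) − (-35)·(-255) = 15225.
∂h/∂x = [(-2.0)·(-70) − (-0.5)·(-255)] / 15225 = +0.0008210
∂h/∂y = [(-345)·(-0.5) − (-35)·(-2.0)] / 15225 = +0.006732
|∇h| = √(0.0008210² + 0.006732²) = 0.006782
Seepage velocity v = K·i/n = 20.0 × 0.006782 / 0.26 = 0.5217 m/day.
t = 500 / 0.5217 = 958.4 days = 2.62 years.

2.6 years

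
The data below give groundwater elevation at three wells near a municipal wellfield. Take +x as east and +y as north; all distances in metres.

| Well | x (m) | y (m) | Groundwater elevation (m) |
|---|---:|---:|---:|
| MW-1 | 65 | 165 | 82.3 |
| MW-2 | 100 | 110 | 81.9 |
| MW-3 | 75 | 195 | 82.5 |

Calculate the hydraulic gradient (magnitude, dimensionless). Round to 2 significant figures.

Three-point gradient (reference MW-1): Δ to MW-2 = (35, -55, -0.4), Δ to MW-3 = (10, 30, +0.2).
∂h/∂x = -0.0006250, ∂h/∂y = +0.006875 (det = 1600).
|∇h| = √(-0.0006250² + 0.006875²) = 0.006903

0.0069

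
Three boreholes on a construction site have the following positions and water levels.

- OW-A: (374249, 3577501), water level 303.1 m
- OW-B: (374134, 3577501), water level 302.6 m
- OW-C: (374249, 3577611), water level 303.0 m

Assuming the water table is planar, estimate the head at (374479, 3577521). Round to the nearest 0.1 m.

304.1 m

∂h/∂x = (302.6 − 303.1) / (374134 − 374249) = +0.004348
∂h/∂y = (303.0 − 303.1) / (3577611 − 3577501) = -0.0009091
h(374479, 3577521) = 303.1 + (+0.004348)·(230) + (-0.0009091)·(20) = 303.1 +1.000 -0.018 = 304.082 m.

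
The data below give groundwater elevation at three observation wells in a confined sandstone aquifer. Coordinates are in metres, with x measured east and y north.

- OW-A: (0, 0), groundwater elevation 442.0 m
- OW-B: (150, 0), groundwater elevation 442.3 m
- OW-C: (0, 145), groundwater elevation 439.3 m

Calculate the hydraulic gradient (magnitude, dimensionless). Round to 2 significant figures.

∂h/∂x = (442.3 − 442.0) / (150 − 0) = +0.002000
∂h/∂y = (439.3 − 442.0) / (145 − 0) = -0.01862
|∇h| = √(0.002000² + -0.01862²) = 0.01873

0.019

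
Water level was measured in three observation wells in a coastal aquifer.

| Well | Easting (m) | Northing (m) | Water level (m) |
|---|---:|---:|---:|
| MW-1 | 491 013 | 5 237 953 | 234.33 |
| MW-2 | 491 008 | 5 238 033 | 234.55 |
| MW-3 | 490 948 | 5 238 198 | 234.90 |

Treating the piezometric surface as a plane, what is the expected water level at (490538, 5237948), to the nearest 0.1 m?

Differences from MW-1: to MW-2 (Δx, Δy, Δh) = (-5, 80, +0.22); to MW-3 = (-65, 245, +0.57).
Solve a·Δx + b·Δy = Δh: det = (-5)·245 − (-65)·80 = 3975.
∂h/∂x = [(+0.22)·245 − (+0.57)·80] / 3975 = +0.002088
∂h/∂y = [(-5)·(+0.57) − (-65)·(+0.22)] / 3975 = +0.002881
h(490538, 5237948) = 234.33 + (+0.002088)·(-475) + (+0.002881)·(-5) = 234.33 -0.992 -0.014 = 233.324 m.

233.3 m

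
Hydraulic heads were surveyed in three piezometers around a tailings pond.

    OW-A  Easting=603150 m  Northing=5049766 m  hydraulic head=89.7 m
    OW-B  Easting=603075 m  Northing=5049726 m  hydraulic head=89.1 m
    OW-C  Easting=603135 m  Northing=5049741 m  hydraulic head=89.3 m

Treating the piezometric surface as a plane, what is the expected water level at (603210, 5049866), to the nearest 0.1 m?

Taking OW-A as reference: OW-B−OW-A = (-75, -40, -0.6); OW-C−OW-A = (-15, -25, -0.4).
Determinant of the coordinate differences = (-75)·(-25) − (-15)·(-40) = 1275.
∂h/∂x = [(-0.6)·(-25) − (-0.4)·(-40)] / 1275 = -0.0007843
∂h/∂y = [(-75)·(-0.4) − (-15)·(-0.6)] / 1275 = +0.01647
h(603210, 5049866) = 89.7 + (-0.0007843)·(60) + (+0.01647)·(100) = 89.7 -0.047 +1.647 = 91.300 m.

91.3 m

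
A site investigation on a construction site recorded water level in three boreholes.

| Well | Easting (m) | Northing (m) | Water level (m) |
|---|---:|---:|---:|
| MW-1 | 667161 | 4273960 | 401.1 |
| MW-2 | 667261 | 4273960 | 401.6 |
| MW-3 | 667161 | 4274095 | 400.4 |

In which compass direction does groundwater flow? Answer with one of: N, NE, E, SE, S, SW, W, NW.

∂h/∂x = (401.6 − 401.1) / (667261 − 667161) = +0.005000
∂h/∂y = (400.4 − 401.1) / (4274095 − 4273960) = -0.005185
Flow = −∇h = (-0.005000 east, +0.005185 north), which points northwest.

NW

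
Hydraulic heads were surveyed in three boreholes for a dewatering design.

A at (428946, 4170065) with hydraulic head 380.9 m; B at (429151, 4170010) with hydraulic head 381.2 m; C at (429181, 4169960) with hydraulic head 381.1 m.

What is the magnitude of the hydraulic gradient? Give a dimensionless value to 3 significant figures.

Taking A as reference: B−A = (205, -55, +0.3); C−A = (235, -105, +0.2).
Determinant of the coordinate differences = 205·(-105) − 235·(-55) = -8600.
∂h/∂x = [(+0.3)·(-105) − (+0.2)·(-55)] / -8600 = +0.002384
∂h/∂y = [205·(+0.2) − 235·(+0.3)] / -8600 = +0.003430
|∇h| = √(0.002384² + 0.003430²) = 0.004177

0.00418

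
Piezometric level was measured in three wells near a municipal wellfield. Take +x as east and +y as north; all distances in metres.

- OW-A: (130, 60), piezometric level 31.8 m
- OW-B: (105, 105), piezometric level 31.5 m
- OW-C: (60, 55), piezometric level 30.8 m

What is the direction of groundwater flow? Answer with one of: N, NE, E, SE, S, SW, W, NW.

W

Differences from OW-A: to OW-B (Δx, Δy, Δh) = (-25, 45, -0.3); to OW-C = (-70, -5, -1.0).
Determinant of the coordinate differences = (-25)·(-5) − (-70)·45 = 3275.
∂h/∂x = [(-0.3)·(-5) − (-1.0)·45] / 3275 = +0.01420
∂h/∂y = [(-25)·(-1.0) − (-70)·(-0.3)] / 3275 = +0.001221
Flow = −∇h = (-0.01420 east, -0.001221 north), which points west.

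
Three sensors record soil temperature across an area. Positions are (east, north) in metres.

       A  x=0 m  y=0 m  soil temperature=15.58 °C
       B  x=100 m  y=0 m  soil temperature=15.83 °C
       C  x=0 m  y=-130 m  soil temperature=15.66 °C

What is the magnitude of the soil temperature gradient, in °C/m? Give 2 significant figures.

∂T/∂x = (15.83 − 15.58) / (100 − 0) = +0.002500
∂T/∂y = (15.66 − 15.58) / (-130 − 0) = -0.0006154
|∇f| = √(0.002500² + -0.0006154²) = 0.002575 °C/m

0.0026 °C/m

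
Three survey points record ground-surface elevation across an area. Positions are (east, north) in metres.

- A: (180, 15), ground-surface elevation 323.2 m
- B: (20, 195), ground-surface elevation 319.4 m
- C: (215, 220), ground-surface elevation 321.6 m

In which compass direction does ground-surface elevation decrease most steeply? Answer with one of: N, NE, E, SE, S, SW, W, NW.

NW

Taking A as reference: B−A = (-160, 180, -3.8); C−A = (35, 205, -1.6).
Solve a·Δx + b·Δy = Δz: det = (-160)·205 − 35·180 = -39100.
∂z/∂x = [(-3.8)·205 − (-1.6)·180] / -39100 = +0.01256
∂z/∂y = [(-160)·(-1.6) − 35·(-3.8)] / -39100 = -0.009949
Steepest decrease is along −∇f = (-0.01256 E, +0.009949 N) → northwest.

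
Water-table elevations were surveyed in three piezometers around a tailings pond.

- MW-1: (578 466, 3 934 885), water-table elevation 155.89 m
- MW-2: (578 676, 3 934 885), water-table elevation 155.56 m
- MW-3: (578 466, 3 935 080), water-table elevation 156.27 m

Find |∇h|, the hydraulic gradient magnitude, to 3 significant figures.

0.00250

∂h/∂x = (155.56 − 155.89) / (578676 − 578466) = -0.001571
∂h/∂y = (156.27 − 155.89) / (3935080 − 3934885) = +0.001949
|∇h| = √(-0.001571² + 0.001949²) = 0.002503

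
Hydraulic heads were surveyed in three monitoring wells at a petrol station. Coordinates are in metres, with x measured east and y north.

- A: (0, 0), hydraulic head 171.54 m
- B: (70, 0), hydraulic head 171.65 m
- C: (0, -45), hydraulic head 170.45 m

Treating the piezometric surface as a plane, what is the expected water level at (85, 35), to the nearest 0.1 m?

∂h/∂x = (171.65 − 171.54) / (70 − 0) = +0.001571
∂h/∂y = (170.45 − 171.54) / (-45 − 0) = +0.02422
h(85, 35) = 171.54 + (+0.001571)·(85) + (+0.02422)·(35) = 171.54 +0.134 +0.848 = 172.521 m.

172.5 m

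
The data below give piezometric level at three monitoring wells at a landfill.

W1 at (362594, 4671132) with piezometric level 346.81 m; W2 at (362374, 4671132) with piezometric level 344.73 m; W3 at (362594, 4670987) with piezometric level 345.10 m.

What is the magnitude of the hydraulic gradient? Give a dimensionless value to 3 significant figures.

∂h/∂x = (344.73 − 346.81) / (362374 − 362594) = +0.009455
∂h/∂y = (345.10 − 346.81) / (4670987 − 4671132) = +0.01179
|∇h| = √(0.009455² + 0.01179²) = 0.01511

0.0151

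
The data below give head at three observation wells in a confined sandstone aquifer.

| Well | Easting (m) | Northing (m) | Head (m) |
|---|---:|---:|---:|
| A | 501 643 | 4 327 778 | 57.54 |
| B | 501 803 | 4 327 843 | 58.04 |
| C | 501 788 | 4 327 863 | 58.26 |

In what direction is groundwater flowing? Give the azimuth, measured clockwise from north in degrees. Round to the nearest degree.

174°

Taking A as reference: B−A = (160, 65, +0.50); C−A = (145, 85, +0.72).
Determinant of the coordinate differences = 160·85 − 145·65 = 4175.
∂h/∂x = [(+0.50)·85 − (+0.72)·65] / 4175 = -0.001030
∂h/∂y = [160·(+0.72) − 145·(+0.50)] / 4175 = +0.01023
Flow direction (−∇h) has components (+0.001030 E, -0.01023 N).
Azimuth = atan2(E, N) = atan2(+0.001030, -0.01023) = 174.2° ≈ 174°.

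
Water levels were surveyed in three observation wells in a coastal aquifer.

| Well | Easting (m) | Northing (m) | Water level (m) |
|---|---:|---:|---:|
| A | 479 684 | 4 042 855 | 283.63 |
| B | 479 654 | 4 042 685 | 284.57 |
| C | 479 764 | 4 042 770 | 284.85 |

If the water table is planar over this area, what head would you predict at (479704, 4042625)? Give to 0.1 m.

Three-point gradient (reference A): Δ to B = (-30, -170, +0.94), Δ to C = (80, -85, +1.22).
∂h/∂x = +0.007895, ∂h/∂y = -0.006923 (det = 16150).
h(479704, 4042625) = 283.63 + (+0.007895)·(20) + (-0.006923)·(-230) = 283.63 +0.158 +1.592 = 285.380 m.

285.4 m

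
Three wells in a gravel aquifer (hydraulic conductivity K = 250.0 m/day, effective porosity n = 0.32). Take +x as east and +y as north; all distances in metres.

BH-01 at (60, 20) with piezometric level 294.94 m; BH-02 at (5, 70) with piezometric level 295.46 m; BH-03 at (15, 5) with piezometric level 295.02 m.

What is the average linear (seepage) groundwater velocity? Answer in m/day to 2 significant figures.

5.7 m/day

Differences from BH-01: to BH-02 (Δx, Δy, Δh) = (-55, 50, +0.52); to BH-03 = (-45, -15, +0.08).
Solve a·Δx + b·Δy = Δh: det = (-55)·(-15) − (-45)·50 = 3075.
∂h/∂x = [(+0.52)·(-15) − (+0.08)·50] / 3075 = -0.003837
∂h/∂y = [(-55)·(+0.08) − (-45)·(+0.52)] / 3075 = +0.006179
|∇h| = √(-0.003837² + 0.006179²) = 0.007273
Seepage velocity v = K·i/n = 250.0 × 0.007273 / 0.32 = 5.682 m/day.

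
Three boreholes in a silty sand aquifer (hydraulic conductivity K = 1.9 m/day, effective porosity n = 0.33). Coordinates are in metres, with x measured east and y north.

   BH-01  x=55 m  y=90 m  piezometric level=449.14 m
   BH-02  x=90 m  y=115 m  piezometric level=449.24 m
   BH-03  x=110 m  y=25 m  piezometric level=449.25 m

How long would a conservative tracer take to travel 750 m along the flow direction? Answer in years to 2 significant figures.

Differences from BH-01: to BH-02 (Δx, Δy, Δh) = (35, 25, +0.10); to BH-03 = (55, -65, +0.11).
Determinant of the coordinate differences = 35·(-65) − 55·25 = -3650.
∂h/∂x = [(+0.10)·(-65) − (+0.11)·25] / -3650 = +0.002534
∂h/∂y = [35·(+0.11) − 55·(+0.10)] / -3650 = +0.0004521
|∇h| = √(0.002534² + 0.0004521²) = 0.002574
Seepage velocity v = K·i/n = 1.9 × 0.002574 / 0.33 = 0.01482 m/day.
t = 750 / 0.01482 = 5.061e+04 days = 139 years.

140 years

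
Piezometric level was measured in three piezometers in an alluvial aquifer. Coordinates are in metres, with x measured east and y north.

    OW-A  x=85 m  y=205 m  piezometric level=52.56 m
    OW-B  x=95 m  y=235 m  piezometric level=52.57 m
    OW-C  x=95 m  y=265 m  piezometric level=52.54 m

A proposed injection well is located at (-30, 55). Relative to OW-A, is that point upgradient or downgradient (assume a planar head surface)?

Taking OW-A as reference: OW-B−OW-A = (10, 30, +0.01); OW-C−OW-A = (10, 60, -0.02).
Solve a·Δx + b·Δy = Δh: det = 10·60 − 10·30 = 300.
∂h/∂x = [(+0.01)·60 − (-0.02)·30] / 300 = +0.004000
∂h/∂y = [10·(-0.02) − 10·(+0.01)] / 300 = -0.001000
Head at (-30, 55) = 52.56 + (+0.004000)·(-115) + (-0.001000)·(-150) = 52.25 m.
That is lower than the 52.56 m at OW-A, so the point is downgradient.

downgradient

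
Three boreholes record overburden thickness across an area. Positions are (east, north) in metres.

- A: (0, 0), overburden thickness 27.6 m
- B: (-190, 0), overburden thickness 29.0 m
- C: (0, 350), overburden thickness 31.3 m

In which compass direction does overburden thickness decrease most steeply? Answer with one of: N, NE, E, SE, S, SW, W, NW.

SE

∂d/∂x = (29.0 − 27.6) / (-190 − 0) = -0.007368
∂d/∂y = (31.3 − 27.6) / (350 − 0) = +0.01057
Steepest decrease is along −∇f = (+0.007368 E, -0.01057 N) → southeast.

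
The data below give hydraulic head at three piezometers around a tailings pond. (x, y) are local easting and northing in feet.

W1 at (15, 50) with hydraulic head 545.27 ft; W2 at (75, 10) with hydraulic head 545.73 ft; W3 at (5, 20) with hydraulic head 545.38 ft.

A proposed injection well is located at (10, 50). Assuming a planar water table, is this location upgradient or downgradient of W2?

Differences from W1: to W2 (Δx, Δy, Δh) = (60, -40, +0.46); to W3 = (-10, -30, +0.11).
Solve a·Δx + b·Δy = Δh: det = 60·(-30) − (-10)·(-40) = -2200.
∂h/∂x = [(+0.46)·(-30) − (+0.11)·(-40)] / -2200 = +0.004273
∂h/∂y = [60·(+0.11) − (-10)·(+0.46)] / -2200 = -0.005091
Head at (10, 50) = 545.27 + (+0.004273)·(-5) + (-0.005091)·(0) = 545.25 ft.
That is lower than the 545.73 ft at W2, so the point is downgradient.

downgradient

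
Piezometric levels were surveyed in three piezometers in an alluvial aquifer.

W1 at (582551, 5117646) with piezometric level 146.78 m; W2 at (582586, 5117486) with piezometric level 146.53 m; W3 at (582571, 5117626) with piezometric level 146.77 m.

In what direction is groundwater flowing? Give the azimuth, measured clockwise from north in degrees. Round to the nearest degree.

Three-point gradient (reference W1): Δ to W2 = (35, -160, -0.25), Δ to W3 = (20, -20, -0.01).
∂h/∂x = +0.001360, ∂h/∂y = +0.001860 (det = 2500).
Flow direction (−∇h) has components (-0.001360 E, -0.001860 N).
Azimuth = atan2(E, N) = atan2(-0.001360, -0.001860) = 216.2° ≈ 216°.

216°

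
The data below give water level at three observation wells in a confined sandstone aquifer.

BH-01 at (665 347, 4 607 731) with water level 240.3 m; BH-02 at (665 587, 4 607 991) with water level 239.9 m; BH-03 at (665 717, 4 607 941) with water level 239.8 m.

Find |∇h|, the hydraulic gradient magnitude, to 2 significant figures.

Taking BH-01 as reference: BH-02−BH-01 = (240, 260, -0.4); BH-03−BH-01 = (370, 210, -0.5).
Determinant of the coordinate differences = 240·210 − 370·260 = -45800.
∂h/∂x = [(-0.4)·210 − (-0.5)·260] / -45800 = -0.001004
∂h/∂y = [240·(-0.5) − 370·(-0.4)] / -45800 = -0.0006114
|∇h| = √(-0.001004² + -0.0006114²) = 0.001176

0.0012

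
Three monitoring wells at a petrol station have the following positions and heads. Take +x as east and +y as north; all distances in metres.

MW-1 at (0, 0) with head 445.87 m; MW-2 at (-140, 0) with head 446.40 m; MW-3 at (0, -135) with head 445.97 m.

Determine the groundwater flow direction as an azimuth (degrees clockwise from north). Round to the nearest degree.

∂h/∂x = (446.40 − 445.87) / (-140 − 0) = -0.003786
∂h/∂y = (445.97 − 445.87) / (-135 − 0) = -0.0007407
Flow direction (−∇h) has components (+0.003786 E, +0.0007407 N).
Azimuth = atan2(E, N) = atan2(+0.003786, +0.0007407) = 78.9° ≈ 079°.

079°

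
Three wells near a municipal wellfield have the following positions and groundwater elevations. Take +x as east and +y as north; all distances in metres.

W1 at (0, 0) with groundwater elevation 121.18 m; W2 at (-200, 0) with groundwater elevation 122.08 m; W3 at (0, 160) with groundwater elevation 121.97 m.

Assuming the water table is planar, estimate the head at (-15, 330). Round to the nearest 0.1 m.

122.9 m

∂h/∂x = (122.08 − 121.18) / (-200 − 0) = -0.004500
∂h/∂y = (121.97 − 121.18) / (160 − 0) = +0.004937
h(-15, 330) = 121.18 + (-0.004500)·(-15) + (+0.004937)·(330) = 121.18 +0.067 +1.629 = 122.877 m.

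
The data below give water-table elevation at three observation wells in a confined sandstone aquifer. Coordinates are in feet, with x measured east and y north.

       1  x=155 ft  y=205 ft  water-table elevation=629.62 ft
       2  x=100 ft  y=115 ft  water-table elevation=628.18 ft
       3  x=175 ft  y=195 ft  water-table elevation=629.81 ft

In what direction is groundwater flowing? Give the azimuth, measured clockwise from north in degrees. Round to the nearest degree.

240°

Taking 1 as reference: 2−1 = (-55, -90, -1.44); 3−1 = (20, -10, +0.19).
Solve a·Δx + b·Δy = Δh: det = (-55)·(-10) − 20·(-90) = 2350.
∂h/∂x = [(-1.44)·(-10) − (+0.19)·(-90)] / 2350 = +0.01340
∂h/∂y = [(-55)·(+0.19) − 20·(-1.44)] / 2350 = +0.007809
Flow direction (−∇h) has components (-0.01340 E, -0.007809 N).
Azimuth = atan2(E, N) = atan2(-0.01340, -0.007809) = 239.8° ≈ 240°.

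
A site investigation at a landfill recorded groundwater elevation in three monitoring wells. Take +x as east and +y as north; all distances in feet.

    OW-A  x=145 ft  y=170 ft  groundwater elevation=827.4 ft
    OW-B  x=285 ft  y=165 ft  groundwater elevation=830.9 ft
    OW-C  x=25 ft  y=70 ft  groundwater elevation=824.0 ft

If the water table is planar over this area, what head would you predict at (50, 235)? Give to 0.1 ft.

Taking OW-A as reference: OW-B−OW-A = (140, -5, +3.5); OW-C−OW-A = (-120, -100, -3.4).
Solve a·Δx + b·Δy = Δh: det = 140·(-100) − (-120)·(-5) = -14600.
∂h/∂x = [(+3.5)·(-100) − (-3.4)·(-5)] / -14600 = +0.02514
∂h/∂y = [140·(-3.4) − (-120)·(+3.5)] / -14600 = +0.003836
h(50, 235) = 827.4 + (+0.02514)·(-95) + (+0.003836)·(65) = 827.4 -2.388 +0.249 = 825.261 ft.

825.3 ft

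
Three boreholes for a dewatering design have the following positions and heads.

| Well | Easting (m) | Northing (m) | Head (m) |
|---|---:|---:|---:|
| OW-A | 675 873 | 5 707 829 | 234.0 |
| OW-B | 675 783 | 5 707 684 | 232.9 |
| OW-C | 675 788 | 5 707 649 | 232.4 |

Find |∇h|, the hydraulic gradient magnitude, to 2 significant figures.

Differences from OW-A: to OW-B (Δx, Δy, Δh) = (-90, -145, -1.1); to OW-C = (-85, -180, -1.6).
Solve a·Δx + b·Δy = Δh: det = (-90)·(-180) − (-85)·(-145) = 3875.
∂h/∂x = [(-1.1)·(-180) − (-1.6)·(-145)] / 3875 = -0.008774
∂h/∂y = [(-90)·(-1.6) − (-85)·(-1.1)] / 3875 = +0.01303
|∇h| = √(-0.008774² + 0.01303²) = 0.01571

0.016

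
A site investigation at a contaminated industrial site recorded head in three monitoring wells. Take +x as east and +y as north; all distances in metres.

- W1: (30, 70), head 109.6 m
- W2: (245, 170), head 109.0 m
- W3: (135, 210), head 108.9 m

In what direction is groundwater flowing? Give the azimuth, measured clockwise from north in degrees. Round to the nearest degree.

Three-point gradient (reference W1): Δ to W2 = (215, 100, -0.6), Δ to W3 = (105, 140, -0.7).
∂h/∂x = -0.0007143, ∂h/∂y = -0.004464 (det = 19600).
Flow direction (−∇h) has components (+0.0007143 E, +0.004464 N).
Azimuth = atan2(E, N) = atan2(+0.0007143, +0.004464) = 9.1° ≈ 009°.

009°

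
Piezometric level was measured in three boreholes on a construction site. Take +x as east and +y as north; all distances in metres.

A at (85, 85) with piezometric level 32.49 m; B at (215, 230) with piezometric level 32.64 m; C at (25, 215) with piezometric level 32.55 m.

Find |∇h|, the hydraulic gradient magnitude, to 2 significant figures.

0.00078

Taking A as reference: B−A = (130, 145, +0.15); C−A = (-60, 130, +0.06).
Determinant of the coordinate differences = 130·130 − (-60)·145 = 25600.
∂h/∂x = [(+0.15)·130 − (+0.06)·145] / 25600 = +0.0004219
∂h/∂y = [130·(+0.06) − (-60)·(+0.15)] / 25600 = +0.0006562
|∇h| = √(0.0004219² + 0.0006562²) = 0.0007801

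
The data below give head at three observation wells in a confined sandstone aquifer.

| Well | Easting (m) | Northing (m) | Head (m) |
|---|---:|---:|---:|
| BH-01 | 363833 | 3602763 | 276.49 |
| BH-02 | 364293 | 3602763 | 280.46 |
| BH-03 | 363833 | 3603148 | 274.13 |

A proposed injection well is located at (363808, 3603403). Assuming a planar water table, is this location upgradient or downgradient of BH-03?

∂h/∂x = (280.46 − 276.49) / (364293 − 363833) = +0.008630
∂h/∂y = (274.13 − 276.49) / (3603148 − 3602763) = -0.006130
Head at (363808, 3603403) = 276.49 + (+0.008630)·(-25) + (-0.006130)·(640) = 272.35 m.
That is lower than the 274.13 m at BH-03, so the point is downgradient.

downgradient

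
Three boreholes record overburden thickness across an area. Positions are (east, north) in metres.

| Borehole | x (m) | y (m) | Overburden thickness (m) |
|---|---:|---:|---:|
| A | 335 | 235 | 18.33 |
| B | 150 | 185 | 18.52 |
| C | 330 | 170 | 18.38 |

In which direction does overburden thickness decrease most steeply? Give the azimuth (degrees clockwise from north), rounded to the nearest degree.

050°

Taking A as reference: B−A = (-185, -50, +0.19); C−A = (-5, -65, +0.05).
Solve a·Δx + b·Δy = Δd: det = (-185)·(-65) − (-5)·(-50) = 11775.
∂d/∂x = [(+0.19)·(-65) − (+0.05)·(-50)] / 11775 = -0.0008365
∂d/∂y = [(-185)·(+0.05) − (-5)·(+0.19)] / 11775 = -0.0007049
Steepest decrease is along −∇f: components (+0.0008365 E, +0.0007049 N).
Azimuth = atan2(+0.0008365, +0.0007049) = 49.9° ≈ 050°.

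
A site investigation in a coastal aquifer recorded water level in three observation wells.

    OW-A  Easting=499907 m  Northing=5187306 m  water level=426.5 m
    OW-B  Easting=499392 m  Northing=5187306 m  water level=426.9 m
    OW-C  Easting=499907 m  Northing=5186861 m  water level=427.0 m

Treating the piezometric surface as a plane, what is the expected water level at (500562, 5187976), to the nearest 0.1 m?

425.2 m

∂h/∂x = (426.9 − 426.5) / (499392 − 499907) = -0.0007767
∂h/∂y = (427.0 − 426.5) / (5186861 − 5187306) = -0.001124
h(500562, 5187976) = 426.5 + (-0.0007767)·(655) + (-0.001124)·(670) = 426.5 -0.509 -0.753 = 425.238 m.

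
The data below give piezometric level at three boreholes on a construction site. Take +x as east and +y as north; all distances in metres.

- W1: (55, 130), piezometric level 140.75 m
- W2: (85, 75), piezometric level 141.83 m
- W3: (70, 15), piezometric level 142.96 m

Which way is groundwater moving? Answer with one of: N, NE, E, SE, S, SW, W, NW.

N

Three-point gradient (reference W1): Δ to W2 = (30, -55, +1.08), Δ to W3 = (15, -115, +2.21).
∂h/∂x = +0.001010, ∂h/∂y = -0.01909 (det = -2625).
Flow = −∇h = (-0.001010 east, +0.01909 north), which points north.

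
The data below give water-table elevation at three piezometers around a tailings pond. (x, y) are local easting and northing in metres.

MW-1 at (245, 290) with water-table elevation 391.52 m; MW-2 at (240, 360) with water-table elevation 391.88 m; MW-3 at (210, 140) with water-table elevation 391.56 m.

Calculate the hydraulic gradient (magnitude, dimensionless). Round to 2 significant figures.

With h = a·x + b·y + c and MW-1 as origin, the differences give:
  (-5)·a + 70·b = +0.36
  (-35)·a + (-150)·b = +0.04
Eliminate b (×(-150) and ×70, subtract): 3200·a = -56.800 → a = ∂h/∂x = -0.01775
Back-substitute: b = ∂h/∂y = +0.003875.
|∇h| = √(-0.01775² + 0.003875²) = 0.01817

0.018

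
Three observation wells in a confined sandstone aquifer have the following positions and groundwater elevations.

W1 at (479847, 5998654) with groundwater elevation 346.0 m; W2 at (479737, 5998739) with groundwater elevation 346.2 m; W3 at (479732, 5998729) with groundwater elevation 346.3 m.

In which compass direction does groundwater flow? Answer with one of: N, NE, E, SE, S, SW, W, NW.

With h = a·x + b·y + c and W1 as origin, the differences give:
  (-110)·a + 85·b = +0.2
  (-115)·a + 75·b = +0.3
Eliminate b (×75 and ×85, subtract): 1525·a = -10.50 → a = ∂h/∂x = -0.006885
Back-substitute: b = ∂h/∂y = -0.006557.
Flow = −∇h = (+0.006885 east, +0.006557 north), which points northeast.

NE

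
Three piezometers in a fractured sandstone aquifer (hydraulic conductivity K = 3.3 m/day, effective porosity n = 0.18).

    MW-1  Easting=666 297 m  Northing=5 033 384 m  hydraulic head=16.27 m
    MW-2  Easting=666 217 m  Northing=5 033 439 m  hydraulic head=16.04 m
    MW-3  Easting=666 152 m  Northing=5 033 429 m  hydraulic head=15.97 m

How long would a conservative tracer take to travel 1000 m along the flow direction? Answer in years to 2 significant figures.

With h = a·x + b·y + c and MW-1 as origin, the differences give:
  (-80)·a + 55·b = -0.23
  (-145)·a + 45·b = -0.30
Eliminate b (×45 and ×55, subtract): 4375·a = 6.150 → a = ∂h/∂x = +0.001406
Back-substitute: b = ∂h/∂y = -0.002137.
|∇h| = √(0.001406² + -0.002137²) = 0.002558
Seepage velocity v = K·i/n = 3.3 × 0.002558 / 0.18 = 0.0469 m/day.
t = 1000 / 0.0469 = 2.132e+04 days = 58.4 years.

58 years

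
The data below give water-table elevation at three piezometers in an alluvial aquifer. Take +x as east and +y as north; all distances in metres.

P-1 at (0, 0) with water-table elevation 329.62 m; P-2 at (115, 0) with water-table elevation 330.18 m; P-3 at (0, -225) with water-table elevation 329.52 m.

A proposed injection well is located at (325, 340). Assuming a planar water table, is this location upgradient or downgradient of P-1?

upgradient

∂h/∂x = (330.18 − 329.62) / (115 − 0) = +0.004870
∂h/∂y = (329.52 − 329.62) / (-225 − 0) = +0.0004444
Head at (325, 340) = 329.62 + (+0.004870)·(325) + (+0.0004444)·(340) = 331.35 m.
That is higher than the 329.62 m at P-1, so the point is upgradient.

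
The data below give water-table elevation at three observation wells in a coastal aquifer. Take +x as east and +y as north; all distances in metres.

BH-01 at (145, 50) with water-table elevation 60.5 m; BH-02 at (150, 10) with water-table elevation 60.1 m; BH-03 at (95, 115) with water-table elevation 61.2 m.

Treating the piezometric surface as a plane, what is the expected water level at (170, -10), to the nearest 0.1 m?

Taking BH-01 as reference: BH-02−BH-01 = (5, -40, -0.4); BH-03−BH-01 = (-50, 65, +0.7).
Determinant of the coordinate differences = 5·65 − (-50)·(-40) = -1675.
∂h/∂x = [(-0.4)·65 − (+0.7)·(-40)] / -1675 = -0.001194
∂h/∂y = [5·(+0.7) − (-50)·(-0.4)] / -1675 = +0.009851
h(170, -10) = 60.5 + (-0.001194)·(25) + (+0.009851)·(-60) = 60.5 -0.030 -0.591 = 59.879 m.

59.9 m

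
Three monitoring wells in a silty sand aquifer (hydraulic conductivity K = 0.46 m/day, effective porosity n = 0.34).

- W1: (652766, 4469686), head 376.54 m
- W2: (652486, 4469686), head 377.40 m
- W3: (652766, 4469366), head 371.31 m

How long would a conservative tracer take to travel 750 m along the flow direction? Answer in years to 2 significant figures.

∂h/∂x = (377.40 − 376.54) / (652486 − 652766) = -0.003071
∂h/∂y = (371.31 − 376.54) / (4469366 − 4469686) = +0.01634
|∇h| = √(-0.003071² + 0.01634²) = 0.01663
Seepage velocity v = K·i/n = 0.46 × 0.01663 / 0.34 = 0.0225 m/day.
t = 750 / 0.0225 = 3.333e+04 days = 91.3 years.

91 years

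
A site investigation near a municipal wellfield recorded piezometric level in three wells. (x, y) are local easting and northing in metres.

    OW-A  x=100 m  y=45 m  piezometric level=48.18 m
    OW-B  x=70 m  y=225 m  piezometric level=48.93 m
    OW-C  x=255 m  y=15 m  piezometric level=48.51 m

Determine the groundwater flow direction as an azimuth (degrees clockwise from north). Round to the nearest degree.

Three-point gradient (reference OW-A): Δ to OW-B = (-30, 180, +0.75), Δ to OW-C = (155, -30, +0.33).
∂h/∂x = +0.003033, ∂h/∂y = +0.004672 (det = -27000).
Flow direction (−∇h) has components (-0.003033 E, -0.004672 N).
Azimuth = atan2(E, N) = atan2(-0.003033, -0.004672) = 213.0° ≈ 213°.

213°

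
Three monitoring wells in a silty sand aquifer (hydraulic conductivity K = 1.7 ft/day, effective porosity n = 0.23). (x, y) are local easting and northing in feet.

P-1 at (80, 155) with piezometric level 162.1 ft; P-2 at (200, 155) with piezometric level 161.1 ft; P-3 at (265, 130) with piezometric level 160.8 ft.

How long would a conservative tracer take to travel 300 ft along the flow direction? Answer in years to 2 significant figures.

Taking P-1 as reference: P-2−P-1 = (120, 0, -1.0); P-3−P-1 = (185, -25, -1.3).
Solve a·Δx + b·Δy = Δh: det = 120·(-25) − 185·0 = -3000.
∂h/∂x = [(-1.0)·(-25) − (-1.3)·0] / -3000 = -0.008333
∂h/∂y = [120·(-1.3) − 185·(-1.0)] / -3000 = -0.009667
|∇h| = √(-0.008333² + -0.009667²) = 0.01276
Seepage velocity v = K·i/n = 1.7 × 0.01276 / 0.23 = 0.09431 ft/day.
t = 300 / 0.09431 = 3181 days = 8.71 years.

8.7 years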